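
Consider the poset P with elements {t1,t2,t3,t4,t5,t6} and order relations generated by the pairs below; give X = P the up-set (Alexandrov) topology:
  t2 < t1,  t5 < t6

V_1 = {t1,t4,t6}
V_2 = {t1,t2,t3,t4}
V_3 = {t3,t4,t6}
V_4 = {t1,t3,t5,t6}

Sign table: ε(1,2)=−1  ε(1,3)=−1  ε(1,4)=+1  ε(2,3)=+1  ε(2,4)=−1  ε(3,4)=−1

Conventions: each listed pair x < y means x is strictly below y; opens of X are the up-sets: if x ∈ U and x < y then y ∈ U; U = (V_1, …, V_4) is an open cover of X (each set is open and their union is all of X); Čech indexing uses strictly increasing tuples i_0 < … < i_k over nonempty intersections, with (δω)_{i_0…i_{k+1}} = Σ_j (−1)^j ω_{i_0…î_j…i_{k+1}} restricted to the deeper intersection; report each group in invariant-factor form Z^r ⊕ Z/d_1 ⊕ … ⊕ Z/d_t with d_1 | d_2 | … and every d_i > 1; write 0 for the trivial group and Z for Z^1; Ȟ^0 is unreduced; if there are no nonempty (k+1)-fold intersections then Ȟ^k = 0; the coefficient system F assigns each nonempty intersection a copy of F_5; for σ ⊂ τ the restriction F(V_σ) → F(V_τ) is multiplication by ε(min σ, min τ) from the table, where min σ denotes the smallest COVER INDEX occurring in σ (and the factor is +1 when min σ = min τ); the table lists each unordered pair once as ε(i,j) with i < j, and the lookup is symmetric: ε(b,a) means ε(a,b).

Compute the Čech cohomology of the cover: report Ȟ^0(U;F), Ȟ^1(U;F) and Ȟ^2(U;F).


Ȟ^0 = Z/5, Ȟ^1 = 0, Ȟ^2 = Z/5

cover nerve:
  V12={t1,t4} V13={t4,t6} V14={t1,t6} V23={t3,t4} V24={t1,t3} V34={t3,t6}
  V123={t4} V124={t1} V134={t6} V234={t3}
C dims 4,6,4; δ0: rk_F5 3; δ1: rk_F5 3
Ȟ^0: (4−3)−0=1 ⇒ Z/5
Ȟ^1: (6−3)−3=0 ⇒ 0
Ȟ^2: (4−0)−3=1 ⇒ Z/5


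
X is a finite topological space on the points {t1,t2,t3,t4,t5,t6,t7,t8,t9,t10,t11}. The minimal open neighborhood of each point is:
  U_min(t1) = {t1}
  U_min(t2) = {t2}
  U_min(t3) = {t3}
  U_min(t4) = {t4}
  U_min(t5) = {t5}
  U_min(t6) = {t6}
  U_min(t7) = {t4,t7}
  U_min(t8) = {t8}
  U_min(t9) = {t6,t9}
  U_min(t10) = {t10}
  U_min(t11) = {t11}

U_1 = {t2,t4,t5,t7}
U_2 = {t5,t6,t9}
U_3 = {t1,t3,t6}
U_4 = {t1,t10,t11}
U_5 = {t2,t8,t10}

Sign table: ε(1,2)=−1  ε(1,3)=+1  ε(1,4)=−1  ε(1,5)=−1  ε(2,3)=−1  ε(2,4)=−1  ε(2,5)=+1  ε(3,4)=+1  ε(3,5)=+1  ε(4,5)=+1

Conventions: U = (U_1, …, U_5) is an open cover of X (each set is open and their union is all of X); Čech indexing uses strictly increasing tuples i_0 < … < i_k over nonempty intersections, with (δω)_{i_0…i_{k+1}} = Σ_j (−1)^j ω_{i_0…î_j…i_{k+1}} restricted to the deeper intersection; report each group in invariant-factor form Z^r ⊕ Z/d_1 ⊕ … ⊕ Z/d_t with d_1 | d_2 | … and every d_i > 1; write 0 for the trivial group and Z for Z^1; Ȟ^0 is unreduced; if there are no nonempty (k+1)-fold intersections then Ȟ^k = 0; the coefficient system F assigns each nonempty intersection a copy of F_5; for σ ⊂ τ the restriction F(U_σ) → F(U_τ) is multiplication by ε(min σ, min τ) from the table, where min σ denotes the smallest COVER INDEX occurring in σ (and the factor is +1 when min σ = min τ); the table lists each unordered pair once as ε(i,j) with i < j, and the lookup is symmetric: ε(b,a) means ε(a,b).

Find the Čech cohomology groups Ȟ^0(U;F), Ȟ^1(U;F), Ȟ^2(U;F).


nonempty intersections:
  U12={t5} U15={t2} U23={t6} U34={t1} U45={t10}
C dims 5,5; δ0: rk_F5 5
Ȟ^0: (5−5)−0=0 ⇒ 0
Ȟ^1: (5−0)−5=0 ⇒ 0
Ȟ^2: (0−0)−0=0 ⇒ 0

Ȟ^0 = 0, Ȟ^1 = 0, Ȟ^2 = 0


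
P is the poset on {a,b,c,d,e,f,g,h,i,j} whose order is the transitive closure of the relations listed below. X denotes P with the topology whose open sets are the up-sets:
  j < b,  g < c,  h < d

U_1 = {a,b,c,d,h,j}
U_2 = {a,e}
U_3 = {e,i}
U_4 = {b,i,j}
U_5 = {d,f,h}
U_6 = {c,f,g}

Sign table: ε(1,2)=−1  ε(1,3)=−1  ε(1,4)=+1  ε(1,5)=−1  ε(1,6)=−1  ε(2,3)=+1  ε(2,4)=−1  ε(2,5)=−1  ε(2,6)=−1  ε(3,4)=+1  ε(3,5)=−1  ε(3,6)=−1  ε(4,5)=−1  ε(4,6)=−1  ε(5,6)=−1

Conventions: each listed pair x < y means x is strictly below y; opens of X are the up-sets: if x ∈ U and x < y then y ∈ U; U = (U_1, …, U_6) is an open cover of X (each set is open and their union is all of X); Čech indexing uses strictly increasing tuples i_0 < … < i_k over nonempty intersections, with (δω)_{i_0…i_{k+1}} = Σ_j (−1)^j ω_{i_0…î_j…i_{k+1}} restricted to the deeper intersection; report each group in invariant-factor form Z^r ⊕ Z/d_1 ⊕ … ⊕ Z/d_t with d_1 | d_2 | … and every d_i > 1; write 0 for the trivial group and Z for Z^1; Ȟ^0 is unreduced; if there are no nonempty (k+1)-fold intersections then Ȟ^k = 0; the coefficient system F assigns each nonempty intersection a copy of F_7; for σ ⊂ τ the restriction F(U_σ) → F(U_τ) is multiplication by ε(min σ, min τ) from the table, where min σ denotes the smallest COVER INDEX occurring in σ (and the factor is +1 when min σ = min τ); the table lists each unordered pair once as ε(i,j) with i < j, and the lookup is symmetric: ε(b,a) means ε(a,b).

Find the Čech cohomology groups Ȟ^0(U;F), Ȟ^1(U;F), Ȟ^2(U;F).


nonempty intersections:
  U12={a} U14={b,j} U15={d,h} U16={c} U23={e} U34={i} U56={f}
C dims 6,7; δ0: rk_F7 6
Ȟ^0: (6−6)−0=0 ⇒ 0
Ȟ^1: (7−0)−6=1 ⇒ Z/7
Ȟ^2: (0−0)−0=0 ⇒ 0

Ȟ^0(U;F) ≅ 0, Ȟ^1(U;F) ≅ Z/7 and Ȟ^2(U;F) ≅ 0


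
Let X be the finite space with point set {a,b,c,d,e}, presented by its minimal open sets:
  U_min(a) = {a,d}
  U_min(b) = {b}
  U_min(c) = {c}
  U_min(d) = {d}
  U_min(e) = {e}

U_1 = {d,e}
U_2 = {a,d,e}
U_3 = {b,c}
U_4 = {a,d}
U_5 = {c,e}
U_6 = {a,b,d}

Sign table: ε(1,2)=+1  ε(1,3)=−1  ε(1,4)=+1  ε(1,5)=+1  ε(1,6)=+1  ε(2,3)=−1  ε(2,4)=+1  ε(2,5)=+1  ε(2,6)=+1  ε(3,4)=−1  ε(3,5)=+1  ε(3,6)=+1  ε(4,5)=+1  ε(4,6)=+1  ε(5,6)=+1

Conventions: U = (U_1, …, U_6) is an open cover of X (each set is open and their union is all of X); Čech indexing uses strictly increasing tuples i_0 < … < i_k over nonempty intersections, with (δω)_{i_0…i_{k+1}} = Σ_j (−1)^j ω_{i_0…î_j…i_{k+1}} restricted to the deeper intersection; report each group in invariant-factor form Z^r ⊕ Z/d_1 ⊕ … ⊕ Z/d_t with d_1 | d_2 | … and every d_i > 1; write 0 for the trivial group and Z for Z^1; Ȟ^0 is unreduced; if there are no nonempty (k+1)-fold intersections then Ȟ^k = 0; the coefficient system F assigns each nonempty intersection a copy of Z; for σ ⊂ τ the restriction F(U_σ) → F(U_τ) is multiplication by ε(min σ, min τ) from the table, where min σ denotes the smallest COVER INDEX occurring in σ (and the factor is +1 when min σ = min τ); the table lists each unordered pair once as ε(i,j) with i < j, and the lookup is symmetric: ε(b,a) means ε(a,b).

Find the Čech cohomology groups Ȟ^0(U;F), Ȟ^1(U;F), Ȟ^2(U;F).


Ȟ^0 ≅ Z, Ȟ^1 ≅ Z, Ȟ^2 ≅ 0

intersection data:
  U12={d,e} U14={d} U15={e} U16={d} U24={a,d} U25={e} U26={a,d} U35={c} U36={b} U46={a,d}
  U124={d} U125={e} U126={d} U146={d} U246={a,d}
  U1246={d}
C dims 6,10,5,1; δ0: rk 5, SNF 1^5; δ1: rk 4, SNF 1^4; δ2: rk 1, SNF 1^1
Ȟ^0 = (6 − 5) − 0 = 1, so Ȟ^0 ≅ Z
Ȟ^1 = (10 − 4) − 5 = 1, so Ȟ^1 ≅ Z
Ȟ^2 = (5 − 1) − 4 = 0, so Ȟ^2 ≅ 0


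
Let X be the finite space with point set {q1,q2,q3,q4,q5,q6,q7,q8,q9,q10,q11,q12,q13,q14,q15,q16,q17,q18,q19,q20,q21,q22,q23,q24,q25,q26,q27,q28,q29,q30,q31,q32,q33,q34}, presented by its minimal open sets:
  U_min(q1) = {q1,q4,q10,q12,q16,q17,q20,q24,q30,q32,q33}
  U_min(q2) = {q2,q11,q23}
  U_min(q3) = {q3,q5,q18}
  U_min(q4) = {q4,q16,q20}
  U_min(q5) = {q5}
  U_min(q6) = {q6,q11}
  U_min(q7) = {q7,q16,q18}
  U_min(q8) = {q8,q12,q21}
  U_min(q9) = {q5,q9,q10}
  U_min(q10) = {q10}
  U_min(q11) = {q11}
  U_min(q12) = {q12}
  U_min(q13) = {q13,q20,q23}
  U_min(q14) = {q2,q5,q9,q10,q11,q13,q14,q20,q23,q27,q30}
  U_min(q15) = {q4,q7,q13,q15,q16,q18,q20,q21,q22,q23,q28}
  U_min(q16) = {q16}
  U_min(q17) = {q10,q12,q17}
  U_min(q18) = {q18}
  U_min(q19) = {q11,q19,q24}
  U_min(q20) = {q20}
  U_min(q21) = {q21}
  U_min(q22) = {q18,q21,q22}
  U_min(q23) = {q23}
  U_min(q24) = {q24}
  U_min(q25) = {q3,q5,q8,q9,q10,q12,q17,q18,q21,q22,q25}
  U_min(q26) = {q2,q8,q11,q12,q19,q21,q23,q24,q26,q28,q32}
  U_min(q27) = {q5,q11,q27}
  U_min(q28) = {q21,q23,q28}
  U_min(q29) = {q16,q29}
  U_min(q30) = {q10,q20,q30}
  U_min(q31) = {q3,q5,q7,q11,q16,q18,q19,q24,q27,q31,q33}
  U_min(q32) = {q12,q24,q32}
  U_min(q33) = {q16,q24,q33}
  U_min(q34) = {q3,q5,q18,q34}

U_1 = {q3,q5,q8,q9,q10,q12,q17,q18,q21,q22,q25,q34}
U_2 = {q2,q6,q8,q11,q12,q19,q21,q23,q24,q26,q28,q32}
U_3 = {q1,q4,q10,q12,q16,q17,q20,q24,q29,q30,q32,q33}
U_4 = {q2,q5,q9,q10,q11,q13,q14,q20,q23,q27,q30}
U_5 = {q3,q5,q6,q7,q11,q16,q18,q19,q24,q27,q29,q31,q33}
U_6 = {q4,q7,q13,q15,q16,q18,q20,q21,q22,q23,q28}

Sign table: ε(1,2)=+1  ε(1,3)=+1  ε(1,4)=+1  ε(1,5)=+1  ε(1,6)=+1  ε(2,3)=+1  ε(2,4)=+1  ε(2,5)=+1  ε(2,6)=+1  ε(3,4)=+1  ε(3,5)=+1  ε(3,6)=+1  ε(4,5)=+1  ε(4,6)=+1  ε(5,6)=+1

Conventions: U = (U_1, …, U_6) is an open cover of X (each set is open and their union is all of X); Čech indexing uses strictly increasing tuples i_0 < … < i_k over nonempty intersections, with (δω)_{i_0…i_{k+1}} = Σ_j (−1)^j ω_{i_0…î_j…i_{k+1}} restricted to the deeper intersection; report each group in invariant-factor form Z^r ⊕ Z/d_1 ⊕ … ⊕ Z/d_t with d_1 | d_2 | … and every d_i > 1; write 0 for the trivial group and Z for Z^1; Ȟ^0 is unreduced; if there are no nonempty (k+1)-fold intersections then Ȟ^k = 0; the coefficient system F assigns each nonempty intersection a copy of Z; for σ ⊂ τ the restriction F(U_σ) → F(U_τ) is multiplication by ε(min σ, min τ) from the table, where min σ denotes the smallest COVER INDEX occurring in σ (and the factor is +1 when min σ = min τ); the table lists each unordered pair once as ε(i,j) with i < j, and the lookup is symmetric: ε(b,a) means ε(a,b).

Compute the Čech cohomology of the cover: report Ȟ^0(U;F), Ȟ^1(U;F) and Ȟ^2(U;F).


Ȟ^0 ≅ Z, Ȟ^1 ≅ 0, Ȟ^2 ≅ Z/2

nonempty overlaps:
  U12={q8,q12,q21} U13={q10,q12,q17} U14={q5,q9,q10} U15={q3,q5,q18} U16={q18,q21,q22} U23={q12,q24,q32} U24={q2,q11,q23} U25={q6,q11,q19,q24} U26={q21,q23,q28} U34={q10,q20,q30} U35={q16,q24,q29,q33} U36={q4,q16,q20} U45={q5,q11,q27} U46={q13,q20,q23} U56={q7,q16,q18}
  U123={q12} U126={q21} U134={q10} U145={q5} U156={q18} U235={q24} U245={q11} U246={q23} U346={q20} U356={q16}
C dims 6,15,10; δ0: rk 5, SNF 1^5; δ1: rk 10, SNF 1^9·2
degree 0: 6−5−0 = 1 → Ȟ^0 ≅ Z
degree 1: 15−10−5 = 0 → Ȟ^1 ≅ 0
degree 2: 10−0−10 = 0 plus torsion [2] → Ȟ^2 ≅ Z/2


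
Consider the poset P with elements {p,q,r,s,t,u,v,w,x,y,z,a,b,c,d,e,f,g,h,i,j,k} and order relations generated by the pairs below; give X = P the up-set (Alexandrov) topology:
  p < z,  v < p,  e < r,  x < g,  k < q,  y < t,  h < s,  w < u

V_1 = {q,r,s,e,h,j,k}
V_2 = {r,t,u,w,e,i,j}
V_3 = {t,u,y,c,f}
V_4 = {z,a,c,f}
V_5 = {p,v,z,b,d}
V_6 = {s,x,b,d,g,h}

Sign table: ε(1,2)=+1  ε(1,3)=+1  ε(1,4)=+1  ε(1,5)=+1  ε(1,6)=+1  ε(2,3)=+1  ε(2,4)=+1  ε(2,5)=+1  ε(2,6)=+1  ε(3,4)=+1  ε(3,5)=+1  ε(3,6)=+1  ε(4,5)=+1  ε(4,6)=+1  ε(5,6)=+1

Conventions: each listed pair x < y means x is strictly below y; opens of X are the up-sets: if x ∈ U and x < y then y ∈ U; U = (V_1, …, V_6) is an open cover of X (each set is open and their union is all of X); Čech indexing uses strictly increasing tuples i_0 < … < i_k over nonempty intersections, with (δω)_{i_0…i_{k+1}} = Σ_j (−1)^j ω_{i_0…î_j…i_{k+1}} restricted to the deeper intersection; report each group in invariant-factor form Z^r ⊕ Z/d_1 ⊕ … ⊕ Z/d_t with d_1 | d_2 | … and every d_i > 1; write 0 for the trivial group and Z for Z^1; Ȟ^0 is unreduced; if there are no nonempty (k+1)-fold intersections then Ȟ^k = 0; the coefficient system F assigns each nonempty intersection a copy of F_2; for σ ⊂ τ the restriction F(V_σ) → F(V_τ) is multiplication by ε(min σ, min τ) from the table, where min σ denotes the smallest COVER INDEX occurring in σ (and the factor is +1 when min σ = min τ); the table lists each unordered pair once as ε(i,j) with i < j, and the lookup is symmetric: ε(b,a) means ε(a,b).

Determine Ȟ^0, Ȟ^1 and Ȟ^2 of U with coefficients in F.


nonempty overlaps:
  V12={r,e,j} V16={s,h} V23={t,u} V34={c,f} V45={z} V56={b,d}
C dims 6,6; δ0: rk_F2 5
degree 0: 6−5−0 = 1 → Ȟ^0 ≅ Z/2
degree 1: 6−0−5 = 1 → Ȟ^1 ≅ Z/2
degree 2: 0−0−0 = 0 → Ȟ^2 ≅ 0

Ȟ^0(U;F) ≅ Z/2,  Ȟ^1(U;F) ≅ Z/2,  Ȟ^2(U;F) ≅ 0


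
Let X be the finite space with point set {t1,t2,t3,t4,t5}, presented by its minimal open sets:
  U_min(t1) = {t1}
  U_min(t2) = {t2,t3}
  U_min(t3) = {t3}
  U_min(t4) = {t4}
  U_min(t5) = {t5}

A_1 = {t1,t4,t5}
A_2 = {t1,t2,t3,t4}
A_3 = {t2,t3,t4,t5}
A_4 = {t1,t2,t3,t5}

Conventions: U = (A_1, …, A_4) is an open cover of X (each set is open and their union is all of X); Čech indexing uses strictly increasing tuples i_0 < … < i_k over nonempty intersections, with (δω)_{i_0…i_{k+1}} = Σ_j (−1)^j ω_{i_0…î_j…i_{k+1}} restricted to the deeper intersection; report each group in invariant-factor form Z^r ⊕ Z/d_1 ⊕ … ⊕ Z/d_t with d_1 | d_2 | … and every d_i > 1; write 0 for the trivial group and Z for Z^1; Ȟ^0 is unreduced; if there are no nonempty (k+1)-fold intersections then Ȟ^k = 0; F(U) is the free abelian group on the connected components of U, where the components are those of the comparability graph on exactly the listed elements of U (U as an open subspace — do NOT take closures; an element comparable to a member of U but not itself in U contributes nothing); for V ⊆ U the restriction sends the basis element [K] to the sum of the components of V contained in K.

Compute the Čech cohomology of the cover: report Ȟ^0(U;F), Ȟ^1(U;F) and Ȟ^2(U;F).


Ȟ^0 = Z^4, Ȟ^1 = 0, Ȟ^2 = 0

intersection data:
  A12={t1,t4} A13={t4,t5} A14={t1,t5} A23={t2,t3,t4} A24={t1,t2,t3} A34={t2,t3,t5}
  A123={t4} A124={t1} A134={t5} A234={t2,t3}
components per intersection:
  A1: {t1} {t4} {t5}
  A2: {t1} {t2,t3} {t4}
  A3: {t2,t3} {t4} {t5}
  A4: {t1} {t2,t3} {t5}
  A12: {t1} {t4}
  A13: {t4} {t5}
  A14: {t1} {t5}
  A23: {t2,t3} {t4}
  A24: {t1} {t2,t3}
  A34: {t2,t3} {t5}
  A123: {t4}
  A124: {t1}
  A134: {t5}
  A234: {t2,t3}
C dims 12,12,4; δ0: rk 8, SNF 1^8; δ1: rk 4, SNF 1^4
Ȟ^0 = (12 − 8) − 0 = 4, so Ȟ^0 ≅ Z^4
Ȟ^1 = (12 − 4) − 8 = 0, so Ȟ^1 ≅ 0
Ȟ^2 = (4 − 0) − 4 = 0, so Ȟ^2 ≅ 0


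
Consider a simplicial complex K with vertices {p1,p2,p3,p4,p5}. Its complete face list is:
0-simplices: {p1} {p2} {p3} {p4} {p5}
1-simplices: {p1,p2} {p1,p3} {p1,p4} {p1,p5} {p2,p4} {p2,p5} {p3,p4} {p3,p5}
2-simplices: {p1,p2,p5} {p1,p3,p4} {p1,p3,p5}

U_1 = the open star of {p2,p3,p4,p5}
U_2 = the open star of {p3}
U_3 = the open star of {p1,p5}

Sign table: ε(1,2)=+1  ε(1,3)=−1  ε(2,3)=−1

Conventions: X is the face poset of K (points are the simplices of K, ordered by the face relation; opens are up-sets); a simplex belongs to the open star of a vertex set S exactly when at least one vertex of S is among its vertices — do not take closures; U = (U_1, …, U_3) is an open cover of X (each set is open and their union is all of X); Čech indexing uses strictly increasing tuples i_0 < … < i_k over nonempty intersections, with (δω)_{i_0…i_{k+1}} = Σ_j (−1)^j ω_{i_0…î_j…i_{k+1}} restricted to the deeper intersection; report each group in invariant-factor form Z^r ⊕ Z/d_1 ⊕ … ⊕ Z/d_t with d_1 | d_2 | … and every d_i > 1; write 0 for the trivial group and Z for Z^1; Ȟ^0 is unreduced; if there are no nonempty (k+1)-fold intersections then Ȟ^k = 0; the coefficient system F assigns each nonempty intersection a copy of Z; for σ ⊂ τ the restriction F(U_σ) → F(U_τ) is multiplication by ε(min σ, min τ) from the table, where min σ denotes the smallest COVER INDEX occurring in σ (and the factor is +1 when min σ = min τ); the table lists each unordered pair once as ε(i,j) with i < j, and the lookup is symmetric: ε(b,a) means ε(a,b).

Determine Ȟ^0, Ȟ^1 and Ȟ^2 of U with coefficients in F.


Ȟ^0 ≅ Z,  Ȟ^1 ≅ 0,  Ȟ^2 ≅ 0

nonempty overlaps:
  U1={{p2},{p3},{p4},{p5},{p1,p2},{p1,p3},{p1,p4},{p1,p5},{p2,p4},{p2,p5},{p3,p4},{p3,p5},{p1,p2,p5},{p1,p3,p4},{p1,p3,p5}} U2={{p3},{p1,p3},{p3,p4},{p3,p5},{p1,p3,p4},{p1,p3,p5}} U3={{p1},{p5},{p1,p2},{p1,p3},{p1,p4},{p1,p5},{p2,p5},{p3,p5},{p1,p2,p5},{p1,p3,p4},{p1,p3,p5}}
  U12={{p3},{p1,p3},{p3,p4},{p3,p5},{p1,p3,p4},{p1,p3,p5}} U13={{p5},{p1,p2},{p1,p3},{p1,p4},{p1,p5},{p2,p5},{p3,p5},{p1,p2,p5},{p1,p3,p4},{p1,p3,p5}} U23={{p1,p3},{p3,p5},{p1,p3,p4},{p1,p3,p5}}
  U123={{p1,p3},{p3,p5},{p1,p3,p4},{p1,p3,p5}}
C dims 3,3,1; δ0: rk 2, SNF 1^2; δ1: rk 1, SNF 1^1
degree 0: 3−2−0 = 1 → Ȟ^0 ≅ Z
degree 1: 3−1−2 = 0 → Ȟ^1 ≅ 0
degree 2: 1−0−1 = 0 → Ȟ^2 ≅ 0


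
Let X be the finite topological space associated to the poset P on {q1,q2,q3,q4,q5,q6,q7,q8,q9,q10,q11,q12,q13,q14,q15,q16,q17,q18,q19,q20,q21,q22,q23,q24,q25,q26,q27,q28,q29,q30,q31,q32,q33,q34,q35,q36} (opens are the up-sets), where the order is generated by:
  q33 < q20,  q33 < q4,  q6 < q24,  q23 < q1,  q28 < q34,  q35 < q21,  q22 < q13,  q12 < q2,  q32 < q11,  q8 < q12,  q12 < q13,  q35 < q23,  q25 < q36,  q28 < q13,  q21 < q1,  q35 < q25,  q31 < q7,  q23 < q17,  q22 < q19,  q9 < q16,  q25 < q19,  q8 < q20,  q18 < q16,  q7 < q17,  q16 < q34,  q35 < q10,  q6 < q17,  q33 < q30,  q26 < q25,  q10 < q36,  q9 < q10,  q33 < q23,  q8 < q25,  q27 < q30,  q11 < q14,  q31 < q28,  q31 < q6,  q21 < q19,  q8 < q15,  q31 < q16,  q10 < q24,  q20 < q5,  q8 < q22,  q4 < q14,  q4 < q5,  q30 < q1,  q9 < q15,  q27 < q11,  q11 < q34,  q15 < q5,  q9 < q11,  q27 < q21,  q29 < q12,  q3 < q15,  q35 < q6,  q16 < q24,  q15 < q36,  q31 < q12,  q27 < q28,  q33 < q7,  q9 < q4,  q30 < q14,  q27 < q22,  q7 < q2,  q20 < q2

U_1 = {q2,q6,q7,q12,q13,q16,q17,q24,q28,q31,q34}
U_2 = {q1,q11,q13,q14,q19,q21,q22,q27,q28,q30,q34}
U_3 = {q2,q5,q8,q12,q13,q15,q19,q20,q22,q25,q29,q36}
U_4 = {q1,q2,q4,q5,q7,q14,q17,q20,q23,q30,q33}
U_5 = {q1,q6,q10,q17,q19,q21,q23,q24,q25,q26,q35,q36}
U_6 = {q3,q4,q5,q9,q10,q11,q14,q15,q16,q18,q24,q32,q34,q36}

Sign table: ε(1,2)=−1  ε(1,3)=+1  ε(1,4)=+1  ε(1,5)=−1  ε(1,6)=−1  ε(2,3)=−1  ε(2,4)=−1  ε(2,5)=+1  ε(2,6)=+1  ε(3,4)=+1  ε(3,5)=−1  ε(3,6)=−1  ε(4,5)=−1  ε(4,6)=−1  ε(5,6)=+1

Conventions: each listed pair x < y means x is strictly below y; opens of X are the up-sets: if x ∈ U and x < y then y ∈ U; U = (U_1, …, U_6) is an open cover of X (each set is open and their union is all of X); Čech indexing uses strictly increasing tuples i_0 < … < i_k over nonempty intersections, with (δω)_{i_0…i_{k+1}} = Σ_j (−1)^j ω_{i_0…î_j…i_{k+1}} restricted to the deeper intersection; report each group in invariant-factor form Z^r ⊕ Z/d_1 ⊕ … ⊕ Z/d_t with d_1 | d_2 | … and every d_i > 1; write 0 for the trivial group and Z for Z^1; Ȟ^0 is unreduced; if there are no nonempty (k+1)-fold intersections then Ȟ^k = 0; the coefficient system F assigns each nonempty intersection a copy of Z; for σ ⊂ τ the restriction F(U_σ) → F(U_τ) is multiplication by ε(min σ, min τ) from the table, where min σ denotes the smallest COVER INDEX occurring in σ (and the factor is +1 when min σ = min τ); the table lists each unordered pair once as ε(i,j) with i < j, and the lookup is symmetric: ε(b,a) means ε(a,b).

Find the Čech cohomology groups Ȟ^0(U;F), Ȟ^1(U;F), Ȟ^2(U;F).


Ȟ^0 ≅ Z, Ȟ^1 ≅ 0, Ȟ^2 ≅ Z/2

cover nerve:
  U12={q13,q28,q34} U13={q2,q12,q13} U14={q2,q7,q17} U15={q6,q17,q24} U16={q16,q24,q34} U23={q13,q19,q22} U24={q1,q14,q30} U25={q1,q19,q21} U26={q11,q14,q34} U34={q2,q5,q20} U35={q19,q25,q36} U36={q5,q15,q36} U45={q1,q17,q23} U46={q4,q5,q14} U56={q10,q24,q36}
  U123={q13} U126={q34} U134={q2} U145={q17} U156={q24} U235={q19} U245={q1} U246={q14} U346={q5} U356={q36}
C dims 6,15,10; δ0: rk 5, SNF 1^5; δ1: rk 10, SNF 1^9·2
Ȟ^0: (6−5)−0=1 ⇒ Z
Ȟ^1: (15−10)−5=0 ⇒ 0
Ȟ^2: (10−0)−10=0 plus torsion [2] ⇒ Z/2


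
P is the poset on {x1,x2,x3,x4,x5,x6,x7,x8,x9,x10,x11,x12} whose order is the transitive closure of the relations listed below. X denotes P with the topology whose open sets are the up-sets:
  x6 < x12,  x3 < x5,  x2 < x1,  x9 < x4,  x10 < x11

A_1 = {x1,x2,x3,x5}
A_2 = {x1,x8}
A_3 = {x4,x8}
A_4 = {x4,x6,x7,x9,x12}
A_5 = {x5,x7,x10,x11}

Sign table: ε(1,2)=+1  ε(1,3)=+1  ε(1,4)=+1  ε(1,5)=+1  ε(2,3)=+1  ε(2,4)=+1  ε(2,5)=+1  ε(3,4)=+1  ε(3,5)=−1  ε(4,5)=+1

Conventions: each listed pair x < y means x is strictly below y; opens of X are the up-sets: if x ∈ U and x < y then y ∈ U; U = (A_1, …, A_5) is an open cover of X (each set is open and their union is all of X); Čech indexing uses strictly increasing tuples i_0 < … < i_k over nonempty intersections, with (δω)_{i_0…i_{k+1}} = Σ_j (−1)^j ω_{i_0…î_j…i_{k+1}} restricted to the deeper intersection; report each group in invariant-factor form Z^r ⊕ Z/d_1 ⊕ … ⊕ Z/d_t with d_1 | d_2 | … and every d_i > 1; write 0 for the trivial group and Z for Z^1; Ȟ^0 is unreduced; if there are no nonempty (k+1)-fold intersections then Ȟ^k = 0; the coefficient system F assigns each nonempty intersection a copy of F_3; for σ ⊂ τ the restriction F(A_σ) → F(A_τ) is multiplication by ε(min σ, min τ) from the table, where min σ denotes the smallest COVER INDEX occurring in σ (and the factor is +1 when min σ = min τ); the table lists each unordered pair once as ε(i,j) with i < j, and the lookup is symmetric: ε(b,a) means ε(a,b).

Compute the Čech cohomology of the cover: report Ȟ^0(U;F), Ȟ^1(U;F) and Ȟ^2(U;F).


nonempty overlaps:
  A12={x1} A15={x5} A23={x8} A34={x4} A45={x7}
C dims 5,5; δ0: rk_F3 4
degree 0: 5−4−0 = 1 → Ȟ^0 ≅ Z/3
degree 1: 5−0−4 = 1 → Ȟ^1 ≅ Z/3
degree 2: 0−0−0 = 0 → Ȟ^2 ≅ 0

Ȟ^0 = Z/3; Ȟ^1 = Z/3; Ȟ^2 = 0


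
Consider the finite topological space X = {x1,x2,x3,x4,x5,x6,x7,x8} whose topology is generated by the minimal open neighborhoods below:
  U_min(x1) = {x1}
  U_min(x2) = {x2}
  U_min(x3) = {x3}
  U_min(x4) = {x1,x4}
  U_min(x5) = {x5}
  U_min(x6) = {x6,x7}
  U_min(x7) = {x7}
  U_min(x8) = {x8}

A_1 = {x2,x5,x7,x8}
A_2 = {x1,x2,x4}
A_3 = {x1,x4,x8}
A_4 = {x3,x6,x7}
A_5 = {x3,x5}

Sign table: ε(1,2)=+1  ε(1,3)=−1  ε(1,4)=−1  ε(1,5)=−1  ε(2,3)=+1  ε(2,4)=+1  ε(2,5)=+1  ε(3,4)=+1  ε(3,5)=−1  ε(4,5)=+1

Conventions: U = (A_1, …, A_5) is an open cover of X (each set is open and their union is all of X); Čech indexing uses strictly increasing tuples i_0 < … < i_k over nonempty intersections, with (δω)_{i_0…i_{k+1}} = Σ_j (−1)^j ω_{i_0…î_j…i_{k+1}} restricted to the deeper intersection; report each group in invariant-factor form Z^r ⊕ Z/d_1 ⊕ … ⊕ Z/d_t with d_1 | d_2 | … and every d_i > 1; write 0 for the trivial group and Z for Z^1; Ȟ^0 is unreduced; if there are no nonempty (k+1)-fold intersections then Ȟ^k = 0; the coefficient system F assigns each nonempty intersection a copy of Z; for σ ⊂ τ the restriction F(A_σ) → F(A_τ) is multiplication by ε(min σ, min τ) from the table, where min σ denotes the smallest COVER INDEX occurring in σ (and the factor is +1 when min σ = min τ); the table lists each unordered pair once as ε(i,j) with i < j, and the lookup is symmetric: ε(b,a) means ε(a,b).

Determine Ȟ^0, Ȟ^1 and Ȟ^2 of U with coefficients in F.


nerve simplices:
  A12={x2} A13={x8} A14={x7} A15={x5} A23={x1,x4} A45={x3}
C dims 5,6; δ0: rk 5, SNF 1^4·2
degree 0: 5−5−0 = 0 → Ȟ^0 ≅ 0
degree 1: 6−0−5 = 1 plus torsion [2] → Ȟ^1 ≅ Z ⊕ Z/2
degree 2: 0−0−0 = 0 → Ȟ^2 ≅ 0

Ȟ^0(U;F) ≅ 0, Ȟ^1(U;F) ≅ Z ⊕ Z/2, Ȟ^2(U;F) ≅ 0


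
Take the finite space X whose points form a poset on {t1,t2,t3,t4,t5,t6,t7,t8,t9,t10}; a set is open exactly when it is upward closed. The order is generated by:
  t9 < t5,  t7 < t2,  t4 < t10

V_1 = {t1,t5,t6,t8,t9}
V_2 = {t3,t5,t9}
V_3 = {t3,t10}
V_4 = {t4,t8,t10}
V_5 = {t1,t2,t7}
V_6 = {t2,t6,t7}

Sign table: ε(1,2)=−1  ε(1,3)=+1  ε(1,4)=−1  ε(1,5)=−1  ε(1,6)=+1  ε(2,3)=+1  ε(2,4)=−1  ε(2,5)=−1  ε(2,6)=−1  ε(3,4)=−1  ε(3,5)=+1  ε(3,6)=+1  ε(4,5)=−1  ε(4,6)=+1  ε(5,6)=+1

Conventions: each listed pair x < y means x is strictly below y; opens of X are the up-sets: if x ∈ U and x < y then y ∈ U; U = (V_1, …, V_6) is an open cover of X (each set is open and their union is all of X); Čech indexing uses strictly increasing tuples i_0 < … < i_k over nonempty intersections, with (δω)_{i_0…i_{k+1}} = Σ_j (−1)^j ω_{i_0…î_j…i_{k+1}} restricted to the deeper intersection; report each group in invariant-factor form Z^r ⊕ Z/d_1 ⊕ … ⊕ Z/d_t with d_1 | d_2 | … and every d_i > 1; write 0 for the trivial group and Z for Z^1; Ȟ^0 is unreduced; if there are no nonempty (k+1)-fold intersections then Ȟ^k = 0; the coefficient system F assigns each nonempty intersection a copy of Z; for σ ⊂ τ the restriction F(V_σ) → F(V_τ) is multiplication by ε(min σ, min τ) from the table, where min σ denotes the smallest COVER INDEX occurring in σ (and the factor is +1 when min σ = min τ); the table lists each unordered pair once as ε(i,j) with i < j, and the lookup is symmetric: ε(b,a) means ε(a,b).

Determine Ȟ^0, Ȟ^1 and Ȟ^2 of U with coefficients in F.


Ȟ^0 = 0, Ȟ^1 = Z ⊕ Z/2 and Ȟ^2 = 0

nerve simplices:
  V12={t5,t9} V14={t8} V15={t1} V16={t6} V23={t3} V34={t10} V56={t2,t7}
C dims 6,7; δ0: rk 6, SNF 1^5·2
degree 0: 6−6−0 = 0 → Ȟ^0 ≅ 0
degree 1: 7−0−6 = 1 plus torsion [2] → Ȟ^1 ≅ Z ⊕ Z/2
degree 2: 0−0−0 = 0 → Ȟ^2 ≅ 0


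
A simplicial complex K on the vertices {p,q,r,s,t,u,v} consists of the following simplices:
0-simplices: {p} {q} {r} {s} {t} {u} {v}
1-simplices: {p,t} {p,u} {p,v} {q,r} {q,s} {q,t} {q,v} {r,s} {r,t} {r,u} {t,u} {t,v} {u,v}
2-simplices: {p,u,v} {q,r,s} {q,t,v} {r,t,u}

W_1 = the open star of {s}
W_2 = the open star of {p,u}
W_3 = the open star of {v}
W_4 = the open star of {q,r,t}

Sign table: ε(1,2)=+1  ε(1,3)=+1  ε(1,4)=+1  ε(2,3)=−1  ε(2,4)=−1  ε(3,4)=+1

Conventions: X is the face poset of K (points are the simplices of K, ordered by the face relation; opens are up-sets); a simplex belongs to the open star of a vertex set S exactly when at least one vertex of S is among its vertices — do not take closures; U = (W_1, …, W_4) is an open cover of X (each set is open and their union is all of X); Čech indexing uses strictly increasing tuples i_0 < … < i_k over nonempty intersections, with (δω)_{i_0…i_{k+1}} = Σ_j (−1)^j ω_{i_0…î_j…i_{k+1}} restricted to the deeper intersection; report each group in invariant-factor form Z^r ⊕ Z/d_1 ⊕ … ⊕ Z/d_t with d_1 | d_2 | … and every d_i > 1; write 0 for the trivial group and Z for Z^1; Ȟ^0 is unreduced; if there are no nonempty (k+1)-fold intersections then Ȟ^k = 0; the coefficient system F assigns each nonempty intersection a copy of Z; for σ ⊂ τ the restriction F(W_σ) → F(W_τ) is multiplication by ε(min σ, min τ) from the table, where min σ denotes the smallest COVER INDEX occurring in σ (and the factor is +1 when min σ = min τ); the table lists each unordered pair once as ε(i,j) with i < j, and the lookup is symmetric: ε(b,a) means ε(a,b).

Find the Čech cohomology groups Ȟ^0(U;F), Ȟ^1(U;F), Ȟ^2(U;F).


Ȟ^0(U;F) ≅ Z, Ȟ^1(U;F) ≅ Z and Ȟ^2(U;F) ≅ 0

nerve simplices:
  W1={{s},{q,s},{r,s},{q,r,s}} W2={{p},{u},{p,t},{p,u},{p,v},{r,u},{t,u},{u,v},{p,u,v},{r,t,u}} W3={{v},{p,v},{q,v},{t,v},{u,v},{p,u,v},{q,t,v}} W4={{q},{r},{t},{p,t},{q,r},{q,s},{q,t},{q,v},{r,s},{r,t},{r,u},{t,u},{t,v},{q,r,s},{q,t,v},{r,t,u}}
  W14={{q,s},{r,s},{q,r,s}} W23={{p,v},{u,v},{p,u,v}} W24={{p,t},{r,u},{t,u},{r,t,u}} W34={{q,v},{t,v},{q,t,v}}
C dims 4,4; δ0: rk 3, SNF 1^3
degree 0: 4−3−0 = 1 → Ȟ^0 ≅ Z
degree 1: 4−0−3 = 1 → Ȟ^1 ≅ Z
degree 2: 0−0−0 = 0 → Ȟ^2 ≅ 0


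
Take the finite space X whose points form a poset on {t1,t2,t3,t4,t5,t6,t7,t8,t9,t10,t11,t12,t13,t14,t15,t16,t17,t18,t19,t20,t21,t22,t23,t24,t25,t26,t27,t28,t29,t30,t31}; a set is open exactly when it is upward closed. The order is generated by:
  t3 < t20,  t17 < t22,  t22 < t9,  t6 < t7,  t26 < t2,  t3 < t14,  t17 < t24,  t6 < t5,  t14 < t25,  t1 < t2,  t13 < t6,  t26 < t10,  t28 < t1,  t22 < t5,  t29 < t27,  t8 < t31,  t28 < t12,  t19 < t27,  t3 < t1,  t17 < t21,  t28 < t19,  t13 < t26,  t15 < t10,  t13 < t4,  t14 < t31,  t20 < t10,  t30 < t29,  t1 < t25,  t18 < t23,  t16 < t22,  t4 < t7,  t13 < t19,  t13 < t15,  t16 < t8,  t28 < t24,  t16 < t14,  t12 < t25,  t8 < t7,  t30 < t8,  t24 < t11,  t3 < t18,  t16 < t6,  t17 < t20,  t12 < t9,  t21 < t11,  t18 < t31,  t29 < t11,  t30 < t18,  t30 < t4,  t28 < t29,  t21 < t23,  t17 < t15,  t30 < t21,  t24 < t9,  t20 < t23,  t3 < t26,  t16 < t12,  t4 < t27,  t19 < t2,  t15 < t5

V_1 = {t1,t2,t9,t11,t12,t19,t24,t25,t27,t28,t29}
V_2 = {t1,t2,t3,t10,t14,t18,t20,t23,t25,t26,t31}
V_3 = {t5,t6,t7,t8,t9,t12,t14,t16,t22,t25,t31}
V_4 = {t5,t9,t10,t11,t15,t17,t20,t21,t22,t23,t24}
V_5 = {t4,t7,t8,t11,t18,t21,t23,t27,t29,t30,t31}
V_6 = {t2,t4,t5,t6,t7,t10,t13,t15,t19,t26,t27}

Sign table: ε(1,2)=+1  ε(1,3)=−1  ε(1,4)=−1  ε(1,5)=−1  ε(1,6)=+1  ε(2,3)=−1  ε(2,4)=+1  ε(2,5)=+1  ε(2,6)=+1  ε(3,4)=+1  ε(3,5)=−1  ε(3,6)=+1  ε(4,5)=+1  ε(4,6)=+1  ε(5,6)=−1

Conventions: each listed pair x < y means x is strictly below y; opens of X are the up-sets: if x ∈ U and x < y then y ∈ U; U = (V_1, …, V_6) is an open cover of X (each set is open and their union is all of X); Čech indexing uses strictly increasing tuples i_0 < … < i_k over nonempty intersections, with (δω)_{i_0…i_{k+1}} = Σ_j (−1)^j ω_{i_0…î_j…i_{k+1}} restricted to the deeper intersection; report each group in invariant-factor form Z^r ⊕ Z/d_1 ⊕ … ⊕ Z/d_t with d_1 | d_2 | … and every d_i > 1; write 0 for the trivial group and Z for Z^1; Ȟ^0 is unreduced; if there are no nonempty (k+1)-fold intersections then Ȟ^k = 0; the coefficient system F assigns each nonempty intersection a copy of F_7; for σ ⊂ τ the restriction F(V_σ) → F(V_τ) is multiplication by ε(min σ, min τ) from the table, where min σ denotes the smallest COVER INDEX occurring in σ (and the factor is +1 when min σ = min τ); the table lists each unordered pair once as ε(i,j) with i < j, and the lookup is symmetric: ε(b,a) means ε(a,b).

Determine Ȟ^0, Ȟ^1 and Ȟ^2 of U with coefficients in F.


nonempty intersections:
  V12={t1,t2,t25} V13={t9,t12,t25} V14={t9,t11,t24} V15={t11,t27,t29} V16={t2,t19,t27} V23={t14,t25,t31} V24={t10,t20,t23} V25={t18,t23,t31} V26={t2,t10,t26} V34={t5,t9,t22} V35={t7,t8,t31} V36={t5,t6,t7} V45={t11,t21,t23} V46={t5,t10,t15} V56={t4,t7,t27}
  V123={t25} V126={t2} V134={t9} V145={t11} V156={t27} V235={t31} V245={t23} V246={t10} V346={t5} V356={t7}
C dims 6,15,10; δ0: rk_F7 6; δ1: rk_F7 9
Ȟ^0: (6−6)−0=0 ⇒ 0
Ȟ^1: (15−9)−6=0 ⇒ 0
Ȟ^2: (10−0)−9=1 ⇒ Z/7

Ȟ^0 = 0, Ȟ^1 = 0 and Ȟ^2 = Z/7


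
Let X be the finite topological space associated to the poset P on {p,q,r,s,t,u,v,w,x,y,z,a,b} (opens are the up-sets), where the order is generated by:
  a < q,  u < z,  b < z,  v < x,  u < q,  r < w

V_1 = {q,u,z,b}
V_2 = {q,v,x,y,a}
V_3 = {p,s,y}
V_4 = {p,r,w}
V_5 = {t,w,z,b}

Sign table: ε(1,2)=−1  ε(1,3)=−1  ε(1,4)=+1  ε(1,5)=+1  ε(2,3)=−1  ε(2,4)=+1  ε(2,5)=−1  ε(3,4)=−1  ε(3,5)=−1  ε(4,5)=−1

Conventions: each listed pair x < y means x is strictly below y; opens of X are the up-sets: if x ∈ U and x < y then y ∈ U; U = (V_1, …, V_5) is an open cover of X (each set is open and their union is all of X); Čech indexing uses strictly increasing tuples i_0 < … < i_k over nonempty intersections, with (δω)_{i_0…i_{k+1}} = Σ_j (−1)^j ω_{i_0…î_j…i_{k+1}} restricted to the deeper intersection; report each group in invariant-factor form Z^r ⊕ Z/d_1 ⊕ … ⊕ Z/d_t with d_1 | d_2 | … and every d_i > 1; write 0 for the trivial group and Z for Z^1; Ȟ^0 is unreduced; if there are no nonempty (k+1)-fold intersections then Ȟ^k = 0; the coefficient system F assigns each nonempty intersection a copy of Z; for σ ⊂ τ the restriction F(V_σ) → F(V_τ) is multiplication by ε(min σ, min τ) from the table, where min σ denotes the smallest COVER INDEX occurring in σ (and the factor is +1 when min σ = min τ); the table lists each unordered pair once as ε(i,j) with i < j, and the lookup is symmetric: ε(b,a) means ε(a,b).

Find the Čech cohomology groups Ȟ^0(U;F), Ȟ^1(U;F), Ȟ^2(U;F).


intersection data:
  V12={q} V15={z,b} V23={y} V34={p} V45={w}
C dims 5,5; δ0: rk 4, SNF 1^4
Ȟ^0 = (5 − 4) − 0 = 1, so Ȟ^0 ≅ Z
Ȟ^1 = (5 − 0) − 4 = 1, so Ȟ^1 ≅ Z
Ȟ^2 = (0 − 0) − 0 = 0, so Ȟ^2 ≅ 0

Ȟ^0(U;F) ≅ Z,  Ȟ^1(U;F) ≅ Z,  Ȟ^2(U;F) ≅ 0


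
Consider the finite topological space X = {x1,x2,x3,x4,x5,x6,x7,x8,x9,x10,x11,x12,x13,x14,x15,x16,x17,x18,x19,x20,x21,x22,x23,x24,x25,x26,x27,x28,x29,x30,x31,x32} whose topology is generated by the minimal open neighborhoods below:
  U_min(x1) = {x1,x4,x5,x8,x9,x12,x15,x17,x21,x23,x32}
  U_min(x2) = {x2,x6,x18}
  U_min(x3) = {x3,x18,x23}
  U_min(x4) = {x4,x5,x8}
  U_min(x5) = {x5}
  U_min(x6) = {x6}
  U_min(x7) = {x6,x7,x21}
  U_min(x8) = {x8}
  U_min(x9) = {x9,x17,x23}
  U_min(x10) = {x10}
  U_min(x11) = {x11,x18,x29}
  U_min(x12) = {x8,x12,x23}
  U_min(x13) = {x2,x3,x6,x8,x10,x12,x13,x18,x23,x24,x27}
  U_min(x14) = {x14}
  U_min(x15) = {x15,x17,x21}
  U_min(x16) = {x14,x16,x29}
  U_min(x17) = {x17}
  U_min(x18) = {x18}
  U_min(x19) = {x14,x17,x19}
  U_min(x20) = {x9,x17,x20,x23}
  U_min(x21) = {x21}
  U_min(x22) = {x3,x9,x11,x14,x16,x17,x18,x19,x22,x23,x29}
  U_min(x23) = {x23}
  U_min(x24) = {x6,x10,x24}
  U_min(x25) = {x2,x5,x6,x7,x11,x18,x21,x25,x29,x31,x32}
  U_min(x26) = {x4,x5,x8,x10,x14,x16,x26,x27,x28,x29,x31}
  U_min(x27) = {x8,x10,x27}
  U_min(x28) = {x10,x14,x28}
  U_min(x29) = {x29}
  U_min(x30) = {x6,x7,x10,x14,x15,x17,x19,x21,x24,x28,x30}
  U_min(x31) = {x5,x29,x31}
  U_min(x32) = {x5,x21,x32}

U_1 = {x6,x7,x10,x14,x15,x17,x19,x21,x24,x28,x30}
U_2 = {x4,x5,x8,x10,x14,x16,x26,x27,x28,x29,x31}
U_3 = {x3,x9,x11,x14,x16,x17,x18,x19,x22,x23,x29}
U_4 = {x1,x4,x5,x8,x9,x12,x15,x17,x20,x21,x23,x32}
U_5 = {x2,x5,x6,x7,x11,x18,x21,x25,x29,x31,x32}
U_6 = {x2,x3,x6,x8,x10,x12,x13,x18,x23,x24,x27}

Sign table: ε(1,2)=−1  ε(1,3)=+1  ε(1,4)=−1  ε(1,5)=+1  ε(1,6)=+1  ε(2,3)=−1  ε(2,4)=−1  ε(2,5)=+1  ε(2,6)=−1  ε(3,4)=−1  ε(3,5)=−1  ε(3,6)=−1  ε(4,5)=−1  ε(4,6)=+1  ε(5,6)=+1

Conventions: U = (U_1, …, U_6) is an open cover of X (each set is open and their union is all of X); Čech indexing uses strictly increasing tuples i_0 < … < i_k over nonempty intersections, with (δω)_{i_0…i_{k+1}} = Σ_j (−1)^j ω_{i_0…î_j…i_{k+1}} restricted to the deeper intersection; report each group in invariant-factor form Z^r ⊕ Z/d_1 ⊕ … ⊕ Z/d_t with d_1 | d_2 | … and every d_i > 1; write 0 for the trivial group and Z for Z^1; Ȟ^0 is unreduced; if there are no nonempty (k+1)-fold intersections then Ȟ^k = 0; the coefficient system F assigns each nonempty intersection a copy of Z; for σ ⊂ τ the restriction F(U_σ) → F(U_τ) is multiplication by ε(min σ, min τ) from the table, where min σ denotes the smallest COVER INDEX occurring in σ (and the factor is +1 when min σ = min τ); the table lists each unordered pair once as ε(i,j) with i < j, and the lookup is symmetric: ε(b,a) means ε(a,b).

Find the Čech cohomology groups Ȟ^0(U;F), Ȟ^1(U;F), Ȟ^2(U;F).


nonempty overlaps:
  U12={x10,x14,x28} U13={x14,x17,x19} U14={x15,x17,x21} U15={x6,x7,x21} U16={x6,x10,x24} U23={x14,x16,x29} U24={x4,x5,x8} U25={x5,x29,x31} U26={x8,x10,x27} U34={x9,x17,x23} U35={x11,x18,x29} U36={x3,x18,x23} U45={x5,x21,x32} U46={x8,x12,x23} U56={x2,x6,x18}
  U123={x14} U126={x10} U134={x17} U145={x21} U156={x6} U235={x29} U245={x5} U246={x8} U346={x23} U356={x18}
C dims 6,15,10; δ0: rk 6, SNF 1^5·2; δ1: rk 9, SNF 1^9
degree 0: 6−6−0 = 0 → Ȟ^0 ≅ 0
degree 1: 15−9−6 = 0 plus torsion [2] → Ȟ^1 ≅ Z/2
degree 2: 10−0−9 = 1 → Ȟ^2 ≅ Z

Ȟ^0(U;F) ≅ 0, Ȟ^1(U;F) ≅ Z/2 and Ȟ^2(U;F) ≅ Z


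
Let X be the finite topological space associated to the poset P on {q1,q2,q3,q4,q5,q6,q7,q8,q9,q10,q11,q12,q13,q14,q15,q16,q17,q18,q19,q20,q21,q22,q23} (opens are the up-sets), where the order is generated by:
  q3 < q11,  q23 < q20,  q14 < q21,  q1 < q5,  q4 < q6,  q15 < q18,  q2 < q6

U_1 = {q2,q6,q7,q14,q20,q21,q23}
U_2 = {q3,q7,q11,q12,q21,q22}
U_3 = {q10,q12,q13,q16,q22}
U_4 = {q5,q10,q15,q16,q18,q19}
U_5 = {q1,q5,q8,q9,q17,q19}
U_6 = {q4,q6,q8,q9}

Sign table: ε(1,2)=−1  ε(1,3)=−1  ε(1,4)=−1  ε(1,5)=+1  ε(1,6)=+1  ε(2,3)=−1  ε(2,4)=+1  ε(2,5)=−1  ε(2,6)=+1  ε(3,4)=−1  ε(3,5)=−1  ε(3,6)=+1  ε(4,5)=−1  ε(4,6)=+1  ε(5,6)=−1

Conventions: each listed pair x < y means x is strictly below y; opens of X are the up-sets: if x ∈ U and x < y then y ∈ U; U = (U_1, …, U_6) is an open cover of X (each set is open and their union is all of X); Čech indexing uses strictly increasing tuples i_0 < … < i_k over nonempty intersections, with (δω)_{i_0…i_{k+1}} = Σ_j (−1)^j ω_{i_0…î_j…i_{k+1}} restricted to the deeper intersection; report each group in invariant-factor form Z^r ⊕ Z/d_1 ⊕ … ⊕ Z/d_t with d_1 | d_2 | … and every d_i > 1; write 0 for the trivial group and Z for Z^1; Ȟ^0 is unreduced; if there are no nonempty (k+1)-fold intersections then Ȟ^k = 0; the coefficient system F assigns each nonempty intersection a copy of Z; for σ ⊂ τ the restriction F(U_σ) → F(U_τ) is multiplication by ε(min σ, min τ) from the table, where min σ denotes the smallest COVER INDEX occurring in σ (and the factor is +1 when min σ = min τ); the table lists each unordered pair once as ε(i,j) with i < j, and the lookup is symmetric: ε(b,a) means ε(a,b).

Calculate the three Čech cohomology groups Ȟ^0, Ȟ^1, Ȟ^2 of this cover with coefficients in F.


Ȟ^0 ≅ 0,  Ȟ^1 ≅ Z/2,  Ȟ^2 ≅ 0

intersection data:
  U12={q7,q21} U16={q6} U23={q12,q22} U34={q10,q16} U45={q5,q19} U56={q8,q9}
C dims 6,6; δ0: rk 6, SNF 1^5·2
Ȟ^0 = (6 − 6) − 0 = 0, so Ȟ^0 ≅ 0
Ȟ^1 = (6 − 0) − 6 = 0 plus torsion [2], so Ȟ^1 ≅ Z/2
Ȟ^2 = (0 − 0) − 0 = 0, so Ȟ^2 ≅ 0


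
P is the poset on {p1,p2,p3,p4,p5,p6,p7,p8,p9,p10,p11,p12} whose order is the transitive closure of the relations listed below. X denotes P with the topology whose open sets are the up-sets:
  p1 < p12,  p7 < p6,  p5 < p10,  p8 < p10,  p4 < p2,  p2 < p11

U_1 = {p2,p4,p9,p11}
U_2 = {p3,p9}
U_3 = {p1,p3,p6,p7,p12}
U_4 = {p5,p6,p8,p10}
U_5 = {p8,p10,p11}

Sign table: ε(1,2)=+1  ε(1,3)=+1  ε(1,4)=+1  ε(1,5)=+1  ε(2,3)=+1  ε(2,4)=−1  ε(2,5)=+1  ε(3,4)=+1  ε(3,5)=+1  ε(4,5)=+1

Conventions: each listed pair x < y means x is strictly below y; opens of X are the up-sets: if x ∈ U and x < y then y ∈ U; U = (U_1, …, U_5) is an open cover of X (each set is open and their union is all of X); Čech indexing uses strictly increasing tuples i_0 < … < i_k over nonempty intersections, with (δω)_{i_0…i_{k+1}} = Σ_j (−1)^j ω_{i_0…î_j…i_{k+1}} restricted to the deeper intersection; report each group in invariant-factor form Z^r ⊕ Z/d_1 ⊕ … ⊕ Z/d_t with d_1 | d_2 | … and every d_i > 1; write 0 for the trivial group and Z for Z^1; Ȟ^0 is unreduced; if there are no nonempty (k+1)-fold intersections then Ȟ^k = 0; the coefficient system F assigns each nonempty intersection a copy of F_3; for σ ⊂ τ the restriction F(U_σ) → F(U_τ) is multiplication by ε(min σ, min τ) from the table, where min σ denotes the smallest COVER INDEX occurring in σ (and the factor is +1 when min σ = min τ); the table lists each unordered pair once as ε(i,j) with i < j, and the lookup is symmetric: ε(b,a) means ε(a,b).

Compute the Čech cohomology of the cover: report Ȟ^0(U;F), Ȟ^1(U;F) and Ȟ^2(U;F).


Ȟ^0 = Z/3, Ȟ^1 = Z/3 and Ȟ^2 = 0

nonempty intersections:
  U12={p9} U15={p11} U23={p3} U34={p6} U45={p8,p10}
C dims 5,5; δ0: rk_F3 4
Ȟ^0: (5−4)−0=1 ⇒ Z/3
Ȟ^1: (5−0)−4=1 ⇒ Z/3
Ȟ^2: (0−0)−0=0 ⇒ 0
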